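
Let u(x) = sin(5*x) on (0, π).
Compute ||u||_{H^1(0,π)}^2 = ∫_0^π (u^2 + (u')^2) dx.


||u||_{H^1(0,π)}^2 = 13*π

u'(x) = 5*cos(5*x).
Expand u² and (u')² and integrate term by term on (0, π), using: for integers n ≥ 1, ∫_0^π sin²(nx) dx = ∫_0^π cos²(nx) dx = π/2; for n ≠ n', ∫_0^π sin(nx)sin(n'x) dx = ∫_0^π cos(nx)cos(n'x) dx = 0; and by product-to-sum, ∫_0^π sin(nx)cos(n'x) dx = ½∫_0^π [sin((n+n')x) + sin((n−n')x)] dx, which is 0 when n+n' is even and 2n/(n²−n'²) when n+n' is odd (it need not vanish on (0, π)).
  u² squared terms: (1)²·∫sin(5x)² dx = 1·π/2 = π/2.
  So ∫_0^π u² dx = π/2.
  (u')² squared terms: (5)²·∫cos(5x)² dx = 25·π/2 = 25*π/2.
  So ∫_0^π (u')² dx = 25*π/2.
||u||_{H^1}^2 = (π/2) + (25*π/2) = 13*π.


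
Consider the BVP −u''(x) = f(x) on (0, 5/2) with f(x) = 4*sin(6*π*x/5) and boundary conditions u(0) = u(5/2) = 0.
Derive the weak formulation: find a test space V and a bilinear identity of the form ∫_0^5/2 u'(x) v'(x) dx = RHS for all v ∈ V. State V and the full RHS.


V = H^1_0(0, 5/2) (so v(0) = v(5/2) = 0); weak form: ∫_0^5/2 u'v' dx = ∫_0^5/2 (4*sin(6*π*x/5)) v dx for all v ∈ V.

Multiply both sides by a test function v and integrate from 0 to 5/2:
  ∫_0^5/2 −u''(x) v(x) dx = ∫_0^5/2 f(x) v(x) dx.
Integrate the LHS by parts once:
  ∫_0^5/2 −u'' v dx = −[u'(x) v(x)]_0^5/2 + ∫_0^5/2 u'(x) v'(x) dx.
Thus ∫_0^5/2 u'(x) v'(x) dx = ∫_0^5/2 f(x) v(x) dx + [u'(x) v(x)]_0^5/2.
Choose V so that boundary terms are either known or forced to vanish.
u is Dirichlet: u(0) = u(5/2) = 0. Let V = H^1_0(0, 5/2); then v(0) = v(5/2) = 0, and [u' v]_0^5/2 = 0.
Weak formulation: find u (satisfying any essential BC) such that ∫_0^5/2 u'(x) v'(x) dx = ∫_0^5/2 f v dx for all v ∈ V.
Substituting f(x) = 4*sin(6*π*x/5), the right-hand side is ∫_0^5/2 (4*sin(6*π*x/5)) v dx.


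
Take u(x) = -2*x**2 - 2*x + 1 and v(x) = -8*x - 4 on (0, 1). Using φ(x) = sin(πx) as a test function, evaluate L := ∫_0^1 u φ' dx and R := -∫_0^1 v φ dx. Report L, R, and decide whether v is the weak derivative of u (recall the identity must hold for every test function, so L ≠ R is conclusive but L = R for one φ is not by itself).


LHS = 8/π, RHS = 16/π. No, v is not the weak derivative of u.

u(x) = -2*x**2 - 2*x + 1, classical derivative u'(x) = -4*x - 2.
φ(x) = sin(πx), so φ'(x) = π*cos(π*x).
Note φ(0) = φ(1) = 0, so the boundary term u·φ vanishes.
LHS = ∫_0^1 u(x) φ'(x) dx = ∫_0^1 (-2*π*x^2*cos(π*x) - 2*π*x*cos(π*x) + π*cos(π*x)) dx. Term by term:
  ∫_0^1 π*cos(π*x) dx = 0;  ∫_0^1 -2*π*x*cos(π*x) dx = 4/π;  ∫_0^1 -2*π*x^2*cos(π*x) dx = 4/π.
Sum: 0 + 4/π + 4/π = 8/π.
So LHS = 8/π.
∫_0^1 v(x) φ(x) dx = ∫_0^1 (-8*x*sin(π*x) - 4*sin(π*x)) dx. Term by term:
  ∫_0^1 -4*sin(π*x) dx = -8/π;  ∫_0^1 -8*x*sin(π*x) dx = -8/π.
Sum: -8/π − 8/π = -16/π.
So RHS = -∫_0^1 v(x) φ(x) dx = 16/π.
LHS − RHS = -8/π ≠ 0, so the identity fails.
(For a valid weak derivative the identity must hold for EVERY test function, in particular this one. The failure shows v is NOT the weak derivative of u.)
Correct weak derivative would be u'(x) = -4*x - 2.


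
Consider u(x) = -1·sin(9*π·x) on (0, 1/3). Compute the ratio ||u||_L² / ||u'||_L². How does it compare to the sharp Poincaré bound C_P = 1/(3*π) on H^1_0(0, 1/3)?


||u||_L² / ||u'||_L² = 1/(9*π) < C_P = 1/(3*π).

u(x) = -1·sin(9*π·x), so u'(x) = -9*π*cos(9*π*x).
Writing u(x) = A·sin(kπx/L) with A = -1 and k = 3, use ∫_0^L sin²(kπx/L) dx = L/2 and ∫_0^L cos²(kπx/L) dx = L/2.
u² = 1·sin²(9*π·x) and (u')² = 81*π^2·cos²(9*π·x), and each of sin², cos² integrates to L/2 = 1/6 over (0, 1/3).
∫_0^1/3 u² dx = 1/6, so ||u||_L² = sqrt(6)/6.
∫_0^1/3 (u')² dx = 27*π^2/2, so ||u'||_L² = 3*sqrt(6)*π/2.
Ratio ||u||_L² / ||u'||_L² = 1/(9*π).
Sharp Poincaré constant on H^1_0(0, 1/3) is C_P = L/π = 1/(3*π), achieved by sin(3*π·x).
This is the k = 3 harmonic; the ratio L/(kπ) is strictly less than C_P = L/π, consistent with the sharp inequality ||u||_L² ≤ C_P ||u'||_L².


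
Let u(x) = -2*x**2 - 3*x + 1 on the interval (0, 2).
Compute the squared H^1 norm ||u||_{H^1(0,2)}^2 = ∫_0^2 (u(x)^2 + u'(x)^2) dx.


||u||_{H^1}^2 = 928/5

The H^1 norm (squared) on an interval (0, L) is
  ||u||_{H^1}^2 = ∫_0^L u(x)^2 dx + ∫_0^L u'(x)^2 dx.
Compute u'(x) = -4*x - 3.
Then u(x)^2 = 4*x**4 + 12*x**3 + 5*x**2 - 6*x + 1 and u'(x)^2 = 16*x**2 + 24*x + 9.
Integrate each monomial from 0 to 2 using ∫_0^2 c·x^n dx = c·2^(n+1)/(n+1):
  ∫_0^2 u(x)^2 dx = ∫_0^2 (4*x^4 + 12*x^3 + 5*x^2 - 6*x + 1) dx. Term by term:
    ∫_0^2 4*x^4 dx = 128/5;  ∫_0^2 12*x^3 dx = 48;  ∫_0^2 5*x^2 dx = 40/3;
    ∫_0^2 -6*x dx = -12;  ∫_0^2 1 dx = 2.
  Sum: 128/5 + 48 + 40/3 − 12 + 2 = 1154/15.
  ∫_0^2 u'(x)^2 dx = ∫_0^2 (16*x^2 + 24*x + 9) dx. Term by term:
    ∫_0^2 16*x^2 dx = 128/3;  ∫_0^2 24*x dx = 48;  ∫_0^2 9 dx = 18.
  Sum: 128/3 + 48 + 18 = 326/3.
Adding: ||u||_{H^1}^2 = 1154/15 + 326/3 = 928/5.


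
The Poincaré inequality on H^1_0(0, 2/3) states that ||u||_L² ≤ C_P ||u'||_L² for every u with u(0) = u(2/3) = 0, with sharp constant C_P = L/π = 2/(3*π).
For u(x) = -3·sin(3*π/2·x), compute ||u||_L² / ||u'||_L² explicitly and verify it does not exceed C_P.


||u||_L² / ||u'||_L² = 2/(3*π) = C_P.

u(x) = -3·sin(3*π/2·x), so u'(x) = -9*π*cos(3*π*x/2)/2.
Writing u(x) = A·sin(kπx/L) with A = -3 and k = 1, use ∫_0^L sin²(kπx/L) dx = L/2 and ∫_0^L cos²(kπx/L) dx = L/2.
u² = 9·sin²(3*π/2·x) and (u')² = 81*π^2/4·cos²(3*π/2·x), and each of sin², cos² integrates to L/2 = 1/3 over (0, 2/3).
∫_0^2/3 u² dx = 3, so ||u||_L² = sqrt(3).
∫_0^2/3 (u')² dx = 27*π^2/4, so ||u'||_L² = 3*sqrt(3)*π/2.
Ratio ||u||_L² / ||u'||_L² = 2/(3*π).
Sharp Poincaré constant on H^1_0(0, 2/3) is C_P = L/π = 2/(3*π), achieved by sin(3*π/2·x).
This is the k = 1 eigenfunction (up to amplitude), so the ratio equals the sharp Poincaré constant exactly.


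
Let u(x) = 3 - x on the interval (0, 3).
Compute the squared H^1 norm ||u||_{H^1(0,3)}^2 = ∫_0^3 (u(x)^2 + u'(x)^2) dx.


||u||_{H^1}^2 = 12

The H^1 norm (squared) on an interval (0, L) is
  ||u||_{H^1}^2 = ∫_0^L u(x)^2 dx + ∫_0^L u'(x)^2 dx.
Compute u'(x) = -1.
Then u(x)^2 = x**2 - 6*x + 9 and u'(x)^2 = 1.
Integrate each monomial from 0 to 3 using ∫_0^3 c·x^n dx = c·3^(n+1)/(n+1):
  ∫_0^3 u(x)^2 dx = ∫_0^3 (x^2 - 6*x + 9) dx. Term by term:
    ∫_0^3 x^2 dx = 9;  ∫_0^3 -6*x dx = -27;  ∫_0^3 9 dx = 27.
  Sum: 9 − 27 + 27 = 9.
  ∫_0^3 u'(x)^2 dx = ∫_0^3 (1) dx. Term by term:
    ∫_0^3 1 dx = 3.
Adding: ||u||_{H^1}^2 = 9 + 3 = 12.


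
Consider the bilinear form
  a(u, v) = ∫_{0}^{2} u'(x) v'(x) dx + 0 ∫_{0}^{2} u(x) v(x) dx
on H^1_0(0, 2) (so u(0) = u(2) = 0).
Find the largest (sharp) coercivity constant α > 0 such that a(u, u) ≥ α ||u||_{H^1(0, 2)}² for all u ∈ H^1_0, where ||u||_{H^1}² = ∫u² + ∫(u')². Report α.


α = π^2/(4 + π^2)

Coercivity of a(·,·) on H^1_0(0, 2) means a(u, u) ≥ α ||u||_{H^1}² for every u ∈ H^1_0.
The interval has length L = 2, and Poincaré/coercivity depend only on L. Here a(u, u) = ∫(u')² + (0)·∫u².
Here c = 0, so a(u,u) = ∫(u')² alone. The condition a(u,u) ≥ α||u||_{H^1}² reads (1−α)∫(u')² ≥ (α−c)∫u². Any admissible α is ≤ 1 (rapidly oscillating u have ∫u²/∫(u')² → 0), and α = 1 would force 0 ≥ (1−c)∫u², impossible since c < 1; so 1−α > 0. By the sharp Poincaré inequality on H^1_0 of an interval of length L, ∫(u')² ≥ (π/L)²∫u² with equality for the first sine mode sin(π(x−x₀)/L) (x₀ the left endpoint), so the inequality holds for all u iff (1−α)(π/L)² ≥ α − c, i.e. α ≤ ((π/L)² + c)/((π/L)² + 1) = (1 + c(L/π)²)/(1 + (L/π)²). (Direct route, valid since c ≤ 0: Poincaré gives c∫u² ≥ c(L/π)²∫(u')², so a(u,u) ≥ (1 + c(L/π)²)∫(u')², while ||u||_{H^1}² ≤ (1 + (L/π)²)∫(u')²; dividing yields the same α.) With (π/L)² = π^2/4 and c = 0, the largest admissible constant is α = ((π/L)² + c)/((π/L)² + 1).
Simplifying, α = π^2/(4 + π^2).


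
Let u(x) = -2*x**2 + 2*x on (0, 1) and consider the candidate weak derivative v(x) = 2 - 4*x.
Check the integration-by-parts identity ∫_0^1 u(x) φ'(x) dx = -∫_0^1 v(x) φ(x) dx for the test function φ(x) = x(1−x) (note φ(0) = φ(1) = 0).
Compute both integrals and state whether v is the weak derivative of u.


LHS = 0, RHS = 0. Yes, v = u' weakly.

u(x) = -2*x**2 + 2*x, classical derivative u'(x) = 2 - 4*x.
φ(x) = x(1−x), so φ'(x) = 1 - 2*x.
Note φ(0) = φ(1) = 0, so the boundary term u·φ vanishes.
LHS = ∫_0^1 u(x) φ'(x) dx = ∫_0^1 (4*x^3 - 6*x^2 + 2*x) dx. Term by term:
  ∫_0^1 4*x^3 dx = 1;  ∫_0^1 -6*x^2 dx = -2;  ∫_0^1 2*x dx = 1.
Sum: 1 − 2 + 1 = 0.
So LHS = 0.
∫_0^1 v(x) φ(x) dx = ∫_0^1 (4*x^3 - 6*x^2 + 2*x) dx. Term by term:
  ∫_0^1 4*x^3 dx = 1;  ∫_0^1 -6*x^2 dx = -2;  ∫_0^1 2*x dx = 1.
Sum: 1 − 2 + 1 = 0.
So RHS = -∫_0^1 v(x) φ(x) dx = 0.
LHS = RHS, so the identity holds for this test φ.
Moreover u is smooth here and v(x) = u'(x) = 2 - 4*x pointwise, so the identity holds for every test function. Hence v is the weak derivative of u.


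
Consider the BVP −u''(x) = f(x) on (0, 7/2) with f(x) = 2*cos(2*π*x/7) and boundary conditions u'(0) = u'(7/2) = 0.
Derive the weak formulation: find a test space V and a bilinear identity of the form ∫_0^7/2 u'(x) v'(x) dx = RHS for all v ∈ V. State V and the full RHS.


V = H^1(0, 7/2) (no boundary constraint on v; u is determined up to an additive constant); weak form: ∫_0^7/2 u'v' dx = ∫_0^7/2 (2*cos(2*π*x/7)) v dx for all v ∈ V.

Multiply both sides by a test function v and integrate from 0 to 7/2:
  ∫_0^7/2 −u''(x) v(x) dx = ∫_0^7/2 f(x) v(x) dx.
Integrate the LHS by parts once:
  ∫_0^7/2 −u'' v dx = −[u'(x) v(x)]_0^7/2 + ∫_0^7/2 u'(x) v'(x) dx.
Thus ∫_0^7/2 u'(x) v'(x) dx = ∫_0^7/2 f(x) v(x) dx + [u'(x) v(x)]_0^7/2.
Choose V so that boundary terms are either known or forced to vanish.
u has homogeneous Neumann: u'(0) = u'(7/2) = 0. So [u' v]_0^7/2 = 0·v(7/2) − 0·v(0) = 0 for any v; take V = H^1(0, 7/2).
Weak formulation: find u (satisfying any essential BC) such that ∫_0^7/2 u'(x) v'(x) dx = ∫_0^7/2 f v dx for all v ∈ V (homogeneous Neumann, so boundary terms vanish).
Substituting f(x) = 2*cos(2*π*x/7), the right-hand side is ∫_0^7/2 (2*cos(2*π*x/7)) v dx.
Compatibility check (pure Neumann): taking v ≡ 1 ∈ V gives 0 = ∫_0^7/2 f dx + (0) − (0), i.e. ∫_0^7/2 f dx must equal u'(0) − u'(7/2) = 0. Indeed ∫_0^7/2 (2*cos(2*π*x/7)) dx = 0, so the data are compatible. The solution is then unique only up to an additive constant (fix it e.g. by requiring ∫_0^7/2 u dx = 0).


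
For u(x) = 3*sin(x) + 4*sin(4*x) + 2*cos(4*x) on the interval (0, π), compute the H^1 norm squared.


||u||_{H^1(0,π)}^2 = -136/5 + 179*π

u'(x) = -8*sin(4*x) + 3*cos(x) + 16*cos(4*x).
Expand u² and (u')² and integrate term by term on (0, π), using: for integers n ≥ 1, ∫_0^π sin²(nx) dx = ∫_0^π cos²(nx) dx = π/2; for n ≠ n', ∫_0^π sin(nx)sin(n'x) dx = ∫_0^π cos(nx)cos(n'x) dx = 0; and by product-to-sum, ∫_0^π sin(nx)cos(n'x) dx = ½∫_0^π [sin((n+n')x) + sin((n−n')x)] dx, which is 0 when n+n' is even and 2n/(n²−n'²) when n+n' is odd (it need not vanish on (0, π)).
  u² squared terms: (2)²·∫cos(4x)² dx = 4·π/2 = 2*π;  (3)²·∫sin(x)² dx = 9·π/2 = 9*π/2;  (4)²·∫sin(4x)² dx = 16·π/2 = 8*π.
  u² cross terms: 2·(2)·(3)·∫cos(4x)·sin(x) dx = 12·(-2/15) = -8/5;  2·(2)·(4)·∫cos(4x)·sin(4x) dx = 16·(0) = 0;  2·(3)·(4)·∫sin(x)·sin(4x) dx = 24·(0) = 0.
  So ∫_0^π u² dx = 2*π + 9*π/2 + 8*π − 8/5 + 0 + 0 = -8/5 + 29*π/2.
  (u')² squared terms: (-8)²·∫sin(4x)² dx = 64·π/2 = 32*π;  (3)²·∫cos(x)² dx = 9·π/2 = 9*π/2;  (16)²·∫cos(4x)² dx = 256·π/2 = 128*π.
  (u')² cross terms: 2·(-8)·(3)·∫sin(4x)·cos(x) dx = -48·(8/15) = -128/5;  2·(-8)·(16)·∫sin(4x)·cos(4x) dx = -256·(0) = 0;  2·(3)·(16)·∫cos(x)·cos(4x) dx = 96·(0) = 0.
  So ∫_0^π (u')² dx = 32*π + 9*π/2 + 128*π − 128/5 + 0 + 0 = -128/5 + 329*π/2.
||u||_{H^1}^2 = (-8/5 + 29*π/2) + (-128/5 + 329*π/2) = -136/5 + 179*π.


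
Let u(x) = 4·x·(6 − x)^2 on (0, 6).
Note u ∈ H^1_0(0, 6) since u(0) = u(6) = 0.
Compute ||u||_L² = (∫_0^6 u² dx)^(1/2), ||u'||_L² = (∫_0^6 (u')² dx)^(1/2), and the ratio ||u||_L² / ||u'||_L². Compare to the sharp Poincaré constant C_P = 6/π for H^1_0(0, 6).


||u||_L² / ||u'||_L² = 3*sqrt(14)/7 < C_P = 6/π.

u(x) = 4·x·(6 − x)^2, so u'(x) = 12*(x - 6)*(x - 2).
u(x) = 4·x·(6 − x)^2 vanishes at x = 0 and x = 6, so u ∈ H^1_0(0, 6). Differentiate via the product rule and integrate the resulting polynomials term by term.
  ∫_0^6 u² dx = ∫_0^6 (16*x^6 - 384*x^5 + 3456*x^4 - 13824*x^3 + 20736*x^2) dx. Term by term:
    ∫_0^6 16*x^6 dx = 4478976/7;  ∫_0^6 -384*x^5 dx = -2985984;  ∫_0^6 3456*x^4 dx = 26873856/5;
    ∫_0^6 -13824*x^3 dx = -4478976;  ∫_0^6 20736*x^2 dx = 1492992.
  Sum: 4478976/7 − 2985984 + 26873856/5 − 4478976 + 1492992 = 1492992/35.
  ∫_0^6 (u')² dx = ∫_0^6 (144*x^4 - 2304*x^3 + 12672*x^2 - 27648*x + 20736) dx. Term by term:
    ∫_0^6 144*x^4 dx = 1119744/5;  ∫_0^6 -2304*x^3 dx = -746496;  ∫_0^6 12672*x^2 dx = 912384;
    ∫_0^6 -27648*x dx = -497664;  ∫_0^6 20736 dx = 124416.
  Sum: 1119744/5 − 746496 + 912384 − 497664 + 124416 = 82944/5.
∫_0^6 u² dx = 1492992/35, so ||u||_L² = 864*sqrt(70)/35.
∫_0^6 (u')² dx = 82944/5, so ||u'||_L² = 288*sqrt(5)/5.
Ratio ||u||_L² / ||u'||_L² = 3*sqrt(14)/7.
Sharp Poincaré constant on H^1_0(0, 6) is C_P = L/π = 6/π, achieved by sin(π/6·x).
A polynomial bump cannot attain the sharp Poincaré constant (only the first sine eigenfunction does), so the ratio is strictly less than C_P, consistent with ||u||_L² ≤ C_P ||u'||_L².


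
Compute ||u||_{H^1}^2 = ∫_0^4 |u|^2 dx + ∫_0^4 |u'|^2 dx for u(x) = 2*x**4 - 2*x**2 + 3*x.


||u||_{H^1}^2 = 2215492/9

The H^1 norm (squared) on an interval (0, L) is
  ||u||_{H^1}^2 = ∫_0^L u(x)^2 dx + ∫_0^L u'(x)^2 dx.
Compute u'(x) = 8*x**3 - 4*x + 3.
Then u(x)^2 = 4*x**8 - 8*x**6 + 12*x**5 + 4*x**4 - 12*x**3 + 9*x**2 and u'(x)^2 = 64*x**6 - 64*x**4 + 48*x**3 + 16*x**2 - 24*x + 9.
Integrate each monomial from 0 to 4 using ∫_0^4 c·x^n dx = c·4^(n+1)/(n+1):
  ∫_0^4 u(x)^2 dx = ∫_0^4 (4*x^8 - 8*x^6 + 12*x^5 + 4*x^4 - 12*x^3 + 9*x^2) dx. Term by term:
    ∫_0^4 4*x^8 dx = 1048576/9;  ∫_0^4 -8*x^6 dx = -131072/7;  ∫_0^4 12*x^5 dx = 8192;
    ∫_0^4 4*x^4 dx = 4096/5;  ∫_0^4 -12*x^3 dx = -768;  ∫_0^4 9*x^2 dx = 192.
  Sum: 1048576/9 − 131072/7 + 8192 + 4096/5 − 768 + 192 = 33459008/315.
  ∫_0^4 u'(x)^2 dx = ∫_0^4 (64*x^6 - 64*x^4 + 48*x^3 + 16*x^2 - 24*x + 9) dx. Term by term:
    ∫_0^4 64*x^6 dx = 1048576/7;  ∫_0^4 -64*x^4 dx = -65536/5;  ∫_0^4 48*x^3 dx = 3072;
    ∫_0^4 16*x^2 dx = 1024/3;  ∫_0^4 -24*x dx = -192;  ∫_0^4 9 dx = 36.
  Sum: 1048576/7 − 65536/5 + 3072 + 1024/3 − 192 + 36 = 14694404/105.
Adding: ||u||_{H^1}^2 = 33459008/315 + 14694404/105 = 2215492/9.


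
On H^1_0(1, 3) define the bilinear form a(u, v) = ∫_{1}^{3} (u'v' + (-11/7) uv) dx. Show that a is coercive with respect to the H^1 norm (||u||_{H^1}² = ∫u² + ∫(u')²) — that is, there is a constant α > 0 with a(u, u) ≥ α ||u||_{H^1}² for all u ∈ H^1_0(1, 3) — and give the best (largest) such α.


α = (-44/7 + π^2)/(4 + π^2)

Coercivity of a(·,·) on H^1_0(1, 3) means a(u, u) ≥ α ||u||_{H^1}² for every u ∈ H^1_0.
The interval has length L = 2, and Poincaré/coercivity depend only on L. Here a(u, u) = ∫(u')² + (-11/7)·∫u².
Here c = -11/7 < 0 with |c| < (π/L)² = π^2/4, so coercivity still holds. The condition a(u,u) ≥ α||u||_{H^1}² reads (1−α)∫(u')² ≥ (α−c)∫u². Any admissible α is ≤ 1 (rapidly oscillating u have ∫u²/∫(u')² → 0), and α = 1 would force 0 ≥ (1−c)∫u², impossible since c < 1; so 1−α > 0. By the sharp Poincaré inequality on H^1_0 of an interval of length L, ∫(u')² ≥ (π/L)²∫u² with equality for the first sine mode sin(π(x−x₀)/L) (x₀ the left endpoint), so the inequality holds for all u iff (1−α)(π/L)² ≥ α − c, i.e. α ≤ ((π/L)² + c)/((π/L)² + 1) = (1 + c(L/π)²)/(1 + (L/π)²). (Direct route, valid since c ≤ 0: Poincaré gives c∫u² ≥ c(L/π)²∫(u')², so a(u,u) ≥ (1 + c(L/π)²)∫(u')², while ||u||_{H^1}² ≤ (1 + (L/π)²)∫(u')²; dividing yields the same α.) With (π/L)² = π^2/4 and c = -11/7, the largest admissible constant is α = ((π/L)² + c)/((π/L)² + 1).
Simplifying, α = (-44/7 + π^2)/(4 + π^2).


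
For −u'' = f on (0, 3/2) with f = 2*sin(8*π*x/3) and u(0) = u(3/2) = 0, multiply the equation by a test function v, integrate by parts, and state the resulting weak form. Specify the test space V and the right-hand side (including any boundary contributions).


V = H^1_0(0, 3/2) (so v(0) = v(3/2) = 0); weak form: ∫_0^3/2 u'v' dx = ∫_0^3/2 (2*sin(8*π*x/3)) v dx for all v ∈ V.

Multiply both sides by a test function v and integrate from 0 to 3/2:
  ∫_0^3/2 −u''(x) v(x) dx = ∫_0^3/2 f(x) v(x) dx.
Integrate the LHS by parts once:
  ∫_0^3/2 −u'' v dx = −[u'(x) v(x)]_0^3/2 + ∫_0^3/2 u'(x) v'(x) dx.
Thus ∫_0^3/2 u'(x) v'(x) dx = ∫_0^3/2 f(x) v(x) dx + [u'(x) v(x)]_0^3/2.
Choose V so that boundary terms are either known or forced to vanish.
u is Dirichlet: u(0) = u(3/2) = 0. Let V = H^1_0(0, 3/2); then v(0) = v(3/2) = 0, and [u' v]_0^3/2 = 0.
Weak formulation: find u (satisfying any essential BC) such that ∫_0^3/2 u'(x) v'(x) dx = ∫_0^3/2 f v dx for all v ∈ V.
Substituting f(x) = 2*sin(8*π*x/3), the right-hand side is ∫_0^3/2 (2*sin(8*π*x/3)) v dx.


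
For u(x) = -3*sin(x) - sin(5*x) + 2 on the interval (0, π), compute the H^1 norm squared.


||u||_{H^1(0,π)}^2 = -128/5 + 26*π

u'(x) = -3*cos(x) - 5*cos(5*x).
Expand u² and (u')² and integrate term by term on (0, π), using: for integers n ≥ 1, ∫_0^π sin²(nx) dx = ∫_0^π cos²(nx) dx = π/2; for n ≠ n', ∫_0^π sin(nx)sin(n'x) dx = ∫_0^π cos(nx)cos(n'x) dx = 0; and by product-to-sum, ∫_0^π sin(nx)cos(n'x) dx = ½∫_0^π [sin((n+n')x) + sin((n−n')x)] dx, which is 0 when n+n' is even and 2n/(n²−n'²) when n+n' is odd (it need not vanish on (0, π)). For the constant mode: ∫_0^π 1 dx = π, ∫_0^π cos(nx) dx = 0, ∫_0^π sin(nx) dx = (1−(−1)^n)/n.
  u² squared terms: (2)²·∫1 dx = 4·π = 4*π;  (-1)²·∫sin(5x)² dx = 1·π/2 = π/2;  (-3)²·∫sin(x)² dx = 9·π/2 = 9*π/2.
  u² cross terms: 2·(2)·(-1)·∫1·sin(5x) dx = -4·(2/5) = -8/5;  2·(2)·(-3)·∫1·sin(x) dx = -12·(2) = -24;  2·(-1)·(-3)·∫sin(5x)·sin(x) dx = 6·(0) = 0.
  So ∫_0^π u² dx = 4*π + π/2 + 9*π/2 − 8/5 − 24 + 0 = -128/5 + 9*π.
  (u')² squared terms: (-5)²·∫cos(5x)² dx = 25·π/2 = 25*π/2;  (-3)²·∫cos(x)² dx = 9·π/2 = 9*π/2.
  (u')² cross terms: 2·(-5)·(-3)·∫cos(5x)·cos(x) dx = 30·(0) = 0.
  So ∫_0^π (u')² dx = 25*π/2 + 9*π/2 + 0 = 17*π.
||u||_{H^1}^2 = (-128/5 + 9*π) + (17*π) = -128/5 + 26*π.


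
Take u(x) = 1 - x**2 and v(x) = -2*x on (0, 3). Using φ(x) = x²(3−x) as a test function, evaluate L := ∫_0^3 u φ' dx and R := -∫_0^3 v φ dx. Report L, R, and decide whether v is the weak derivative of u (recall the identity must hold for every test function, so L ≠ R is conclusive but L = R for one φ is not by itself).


LHS = 243/10, RHS = 243/10. Yes, v = u' weakly.

u(x) = 1 - x**2, classical derivative u'(x) = -2*x.
φ(x) = x²(3−x), so φ'(x) = 3*x*(2 - x).
Note φ(0) = φ(3) = 0, so the boundary term u·φ vanishes.
LHS = ∫_0^3 u(x) φ'(x) dx = ∫_0^3 (3*x^4 - 6*x^3 - 3*x^2 + 6*x) dx. Term by term:
  ∫_0^3 3*x^4 dx = 729/5;  ∫_0^3 -6*x^3 dx = -243/2;  ∫_0^3 -3*x^2 dx = -27;
  ∫_0^3 6*x dx = 27.
Sum: 729/5 − 243/2 − 27 + 27 = 243/10.
So LHS = 243/10.
∫_0^3 v(x) φ(x) dx = ∫_0^3 (2*x^4 - 6*x^3) dx. Term by term:
  ∫_0^3 2*x^4 dx = 486/5;  ∫_0^3 -6*x^3 dx = -243/2.
Sum: 486/5 − 243/2 = -243/10.
So RHS = -∫_0^3 v(x) φ(x) dx = 243/10.
LHS = RHS, so the identity holds for this test φ.
Moreover u is smooth here and v(x) = u'(x) = -2*x pointwise, so the identity holds for every test function. Hence v is the weak derivative of u.


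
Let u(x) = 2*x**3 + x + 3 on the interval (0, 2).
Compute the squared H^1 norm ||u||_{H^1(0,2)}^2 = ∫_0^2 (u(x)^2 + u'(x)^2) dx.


||u||_{H^1}^2 = 9320/21

The H^1 norm (squared) on an interval (0, L) is
  ||u||_{H^1}^2 = ∫_0^L u(x)^2 dx + ∫_0^L u'(x)^2 dx.
Compute u'(x) = 6*x**2 + 1.
Then u(x)^2 = 4*x**6 + 4*x**4 + 12*x**3 + x**2 + 6*x + 9 and u'(x)^2 = 36*x**4 + 12*x**2 + 1.
Integrate each monomial from 0 to 2 using ∫_0^2 c·x^n dx = c·2^(n+1)/(n+1):
  ∫_0^2 u(x)^2 dx = ∫_0^2 (4*x^6 + 4*x^4 + 12*x^3 + x^2 + 6*x + 9) dx. Term by term:
    ∫_0^2 4*x^6 dx = 512/7;  ∫_0^2 4*x^4 dx = 128/5;  ∫_0^2 12*x^3 dx = 48;
    ∫_0^2 x^2 dx = 8/3;  ∫_0^2 6*x dx = 12;  ∫_0^2 9 dx = 18.
  Sum: 512/7 + 128/5 + 48 + 8/3 + 12 + 18 = 18838/105.
  ∫_0^2 u'(x)^2 dx = ∫_0^2 (36*x^4 + 12*x^2 + 1) dx. Term by term:
    ∫_0^2 36*x^4 dx = 1152/5;  ∫_0^2 12*x^2 dx = 32;  ∫_0^2 1 dx = 2.
  Sum: 1152/5 + 32 + 2 = 1322/5.
Adding: ||u||_{H^1}^2 = 18838/105 + 1322/5 = 9320/21.


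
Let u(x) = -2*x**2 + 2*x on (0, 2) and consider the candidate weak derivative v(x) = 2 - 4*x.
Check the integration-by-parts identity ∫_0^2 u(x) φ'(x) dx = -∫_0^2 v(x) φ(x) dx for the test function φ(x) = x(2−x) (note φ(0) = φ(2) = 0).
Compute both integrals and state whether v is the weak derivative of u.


LHS = 8/3, RHS = 8/3. Yes, v = u' weakly.

u(x) = -2*x**2 + 2*x, classical derivative u'(x) = 2 - 4*x.
φ(x) = x(2−x), so φ'(x) = 2 - 2*x.
Note φ(0) = φ(2) = 0, so the boundary term u·φ vanishes.
LHS = ∫_0^2 u(x) φ'(x) dx = ∫_0^2 (4*x^3 - 8*x^2 + 4*x) dx. Term by term:
  ∫_0^2 4*x^3 dx = 16;  ∫_0^2 -8*x^2 dx = -64/3;  ∫_0^2 4*x dx = 8.
Sum: 16 − 64/3 + 8 = 8/3.
So LHS = 8/3.
∫_0^2 v(x) φ(x) dx = ∫_0^2 (4*x^3 - 10*x^2 + 4*x) dx. Term by term:
  ∫_0^2 4*x^3 dx = 16;  ∫_0^2 -10*x^2 dx = -80/3;  ∫_0^2 4*x dx = 8.
Sum: 16 − 80/3 + 8 = -8/3.
So RHS = -∫_0^2 v(x) φ(x) dx = 8/3.
LHS = RHS, so the identity holds for this test φ.
Moreover u is smooth here and v(x) = u'(x) = 2 - 4*x pointwise, so the identity holds for every test function. Hence v is the weak derivative of u.


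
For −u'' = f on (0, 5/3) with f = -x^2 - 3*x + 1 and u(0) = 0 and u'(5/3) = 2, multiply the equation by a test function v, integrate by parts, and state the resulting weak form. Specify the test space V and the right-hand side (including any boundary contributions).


V = {v ∈ H^1(0, 5/3) : v(0) = 0} (test functions vanish at x = 0 where u is specified); weak form: ∫_0^5/3 u'v' dx = ∫_0^5/3 (-x^2 - 3*x + 1) v dx + 2·v(5/3) for all v ∈ V.

Multiply both sides by a test function v and integrate from 0 to 5/3:
  ∫_0^5/3 −u''(x) v(x) dx = ∫_0^5/3 f(x) v(x) dx.
Integrate the LHS by parts once:
  ∫_0^5/3 −u'' v dx = −[u'(x) v(x)]_0^5/3 + ∫_0^5/3 u'(x) v'(x) dx.
Thus ∫_0^5/3 u'(x) v'(x) dx = ∫_0^5/3 f(x) v(x) dx + [u'(x) v(x)]_0^5/3.
Choose V so that boundary terms are either known or forced to vanish.
Mixed BC: u(0) = 0 (Dirichlet) and u'(5/3) = 2 (Neumann). Define V = {v ∈ H^1(0, 5/3) : v(0) = 0}. Then [u' v]_0^5/3 = u'(5/3)·v(5/3) − u'(0)·0 = 2·v(5/3).
Weak formulation: find u (satisfying any essential BC) such that ∫_0^5/3 u'(x) v'(x) dx = ∫_0^5/3 f v dx + 2·v(5/3) for all v ∈ V (Dirichlet at 0 absorbed into V; Neumann datum at x = 5/3 contributes the boundary term).
Substituting f(x) = -x^2 - 3*x + 1, the right-hand side is ∫_0^5/3 (-x^2 - 3*x + 1) v dx + 2·v(5/3).


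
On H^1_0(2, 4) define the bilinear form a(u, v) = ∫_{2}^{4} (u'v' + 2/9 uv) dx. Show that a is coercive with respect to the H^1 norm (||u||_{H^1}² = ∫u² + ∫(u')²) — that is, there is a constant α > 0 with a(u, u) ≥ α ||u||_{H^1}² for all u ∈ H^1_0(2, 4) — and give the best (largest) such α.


α = (8/9 + π^2)/(4 + π^2)

Coercivity of a(·,·) on H^1_0(2, 4) means a(u, u) ≥ α ||u||_{H^1}² for every u ∈ H^1_0.
The interval has length L = 2, and Poincaré/coercivity depend only on L. Here a(u, u) = ∫(u')² + (2/9)·∫u².
Here 0 < c = 2/9 < 1. The condition a(u,u) ≥ α||u||_{H^1}² reads (1−α)∫(u')² ≥ (α−c)∫u². Any admissible α is ≤ 1 (rapidly oscillating u have ∫u²/∫(u')² → 0), and α = 1 would force 0 ≥ (1−c)∫u², impossible since c < 1; so 1−α > 0. By the sharp Poincaré inequality on H^1_0 of an interval of length L, ∫(u')² ≥ (π/L)²∫u² with equality for the first sine mode sin(π(x−x₀)/L) (x₀ the left endpoint), so the inequality holds for all u iff (1−α)(π/L)² ≥ α − c, i.e. α ≤ ((π/L)² + c)/((π/L)² + 1) = (1 + c(L/π)²)/(1 + (L/π)²). With (π/L)² = π^2/4 and c = 2/9, the largest admissible constant is α = ((π/L)² + c)/((π/L)² + 1).
Simplifying, α = (8/9 + π^2)/(4 + π^2).


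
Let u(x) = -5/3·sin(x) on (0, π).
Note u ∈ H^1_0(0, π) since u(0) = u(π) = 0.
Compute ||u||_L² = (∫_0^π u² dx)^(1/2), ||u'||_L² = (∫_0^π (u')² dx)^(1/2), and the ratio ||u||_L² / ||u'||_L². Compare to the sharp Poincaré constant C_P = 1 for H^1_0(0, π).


||u||_L² / ||u'||_L² = 1 = C_P.

u(x) = -5/3·sin(x), so u'(x) = -5*cos(x)/3.
Writing u(x) = A·sin(kπx/L) with A = -5/3 and k = 1, use ∫_0^L sin²(kπx/L) dx = L/2 and ∫_0^L cos²(kπx/L) dx = L/2.
u² = 25/9·sin²(x) and (u')² = 25/9·cos²(x), and each of sin², cos² integrates to L/2 = π/2 over (0, π).
∫_0^π u² dx = 25*π/18, so ||u||_L² = 5*sqrt(2)*sqrt(π)/6.
∫_0^π (u')² dx = 25*π/18, so ||u'||_L² = 5*sqrt(2)*sqrt(π)/6.
Ratio ||u||_L² / ||u'||_L² = 1.
Sharp Poincaré constant on H^1_0(0, π) is C_P = L/π = 1, achieved by sin(x).
This is the k = 1 eigenfunction (up to amplitude), so the ratio equals the sharp Poincaré constant exactly.


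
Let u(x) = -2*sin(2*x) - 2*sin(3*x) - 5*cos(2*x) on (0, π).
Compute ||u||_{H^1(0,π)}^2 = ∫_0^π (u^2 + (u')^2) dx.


||u||_{H^1(0,π)}^2 = 120 + 185*π/2

u'(x) = 10*sin(2*x) - 4*cos(2*x) - 6*cos(3*x).
Expand u² and (u')² and integrate term by term on (0, π), using: for integers n ≥ 1, ∫_0^π sin²(nx) dx = ∫_0^π cos²(nx) dx = π/2; for n ≠ n', ∫_0^π sin(nx)sin(n'x) dx = ∫_0^π cos(nx)cos(n'x) dx = 0; and by product-to-sum, ∫_0^π sin(nx)cos(n'x) dx = ½∫_0^π [sin((n+n')x) + sin((n−n')x)] dx, which is 0 when n+n' is even and 2n/(n²−n'²) when n+n' is odd (it need not vanish on (0, π)).
  u² squared terms: (-5)²·∫cos(2x)² dx = 25·π/2 = 25*π/2;  (-2)²·∫sin(2x)² dx = 4·π/2 = 2*π;  (-2)²·∫sin(3x)² dx = 4·π/2 = 2*π.
  u² cross terms: 2·(-5)·(-2)·∫cos(2x)·sin(2x) dx = 20·(0) = 0;  2·(-5)·(-2)·∫cos(2x)·sin(3x) dx = 20·(6/5) = 24;  2·(-2)·(-2)·∫sin(2x)·sin(3x) dx = 8·(0) = 0.
  So ∫_0^π u² dx = 25*π/2 + 2*π + 2*π + 0 + 24 + 0 = 24 + 33*π/2.
  (u')² squared terms: (-6)²·∫cos(3x)² dx = 36·π/2 = 18*π;  (-4)²·∫cos(2x)² dx = 16·π/2 = 8*π;  (10)²·∫sin(2x)² dx = 100·π/2 = 50*π.
  (u')² cross terms: 2·(-6)·(-4)·∫cos(3x)·cos(2x) dx = 48·(0) = 0;  2·(-6)·(10)·∫cos(3x)·sin(2x) dx = -120·(-4/5) = 96;  2·(-4)·(10)·∫cos(2x)·sin(2x) dx = -80·(0) = 0.
  So ∫_0^π (u')² dx = 18*π + 8*π + 50*π + 0 + 96 + 0 = 96 + 76*π.
||u||_{H^1}^2 = (24 + 33*π/2) + (96 + 76*π) = 120 + 185*π/2.


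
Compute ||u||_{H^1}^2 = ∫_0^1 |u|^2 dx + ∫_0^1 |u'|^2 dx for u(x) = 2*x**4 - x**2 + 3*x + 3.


||u||_{H^1}^2 = 25861/630

The H^1 norm (squared) on an interval (0, L) is
  ||u||_{H^1}^2 = ∫_0^L u(x)^2 dx + ∫_0^L u'(x)^2 dx.
Compute u'(x) = 8*x**3 - 2*x + 3.
Then u(x)^2 = 4*x**8 - 4*x**6 + 12*x**5 + 13*x**4 - 6*x**3 + 3*x**2 + 18*x + 9 and u'(x)^2 = 64*x**6 - 32*x**4 + 48*x**3 + 4*x**2 - 12*x + 9.
Integrate each monomial from 0 to 1 using ∫_0^1 c·x^n dx = c·1^(n+1)/(n+1):
  ∫_0^1 u(x)^2 dx = ∫_0^1 (4*x^8 - 4*x^6 + 12*x^5 + 13*x^4 - 6*x^3 + 3*x^2 + 18*x + 9) dx. Term by term:
    ∫_0^1 4*x^8 dx = 4/9;  ∫_0^1 -4*x^6 dx = -4/7;  ∫_0^1 12*x^5 dx = 2;
    ∫_0^1 13*x^4 dx = 13/5;  ∫_0^1 -6*x^3 dx = -3/2;  ∫_0^1 3*x^2 dx = 1;
    ∫_0^1 18*x dx = 9;  ∫_0^1 9 dx = 9.
  Sum: 4/9 − 4/7 + 2 + 13/5 − 3/2 + 1 + 9 + 9 = 13843/630.
  ∫_0^1 u'(x)^2 dx = ∫_0^1 (64*x^6 - 32*x^4 + 48*x^3 + 4*x^2 - 12*x + 9) dx. Term by term:
    ∫_0^1 64*x^6 dx = 64/7;  ∫_0^1 -32*x^4 dx = -32/5;  ∫_0^1 48*x^3 dx = 12;
    ∫_0^1 4*x^2 dx = 4/3;  ∫_0^1 -12*x dx = -6;  ∫_0^1 9 dx = 9.
  Sum: 64/7 − 32/5 + 12 + 4/3 − 6 + 9 = 2003/105.
Adding: ||u||_{H^1}^2 = 13843/630 + 2003/105 = 25861/630.


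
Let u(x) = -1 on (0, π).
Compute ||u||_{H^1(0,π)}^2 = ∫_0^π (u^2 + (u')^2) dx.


||u||_{H^1(0,π)}^2 = π

u'(x) = 0.
Expand u² and (u')² and integrate term by term on (0, π), using: for integers n ≥ 1, ∫_0^π sin²(nx) dx = ∫_0^π cos²(nx) dx = π/2; for n ≠ n', ∫_0^π sin(nx)sin(n'x) dx = ∫_0^π cos(nx)cos(n'x) dx = 0; and by product-to-sum, ∫_0^π sin(nx)cos(n'x) dx = ½∫_0^π [sin((n+n')x) + sin((n−n')x)] dx, which is 0 when n+n' is even and 2n/(n²−n'²) when n+n' is odd (it need not vanish on (0, π)). For the constant mode: ∫_0^π 1 dx = π, ∫_0^π cos(nx) dx = 0, ∫_0^π sin(nx) dx = (1−(−1)^n)/n.
  u² squared terms: (-1)²·∫1 dx = 1·π = π.
  So ∫_0^π u² dx = π.
  u' ≡ 0, so ∫_0^π (u')² dx = 0.
||u||_{H^1}^2 = (π) + (0) = π.


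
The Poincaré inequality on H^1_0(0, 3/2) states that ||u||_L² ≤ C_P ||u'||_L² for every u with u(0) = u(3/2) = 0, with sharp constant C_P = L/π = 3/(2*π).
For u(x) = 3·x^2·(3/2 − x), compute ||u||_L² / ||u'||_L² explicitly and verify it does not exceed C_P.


||u||_L² / ||u'||_L² = 3*sqrt(14)/28 < C_P = 3/(2*π).

u(x) = 3·x^2·(3/2 − x), so u'(x) = 9*x*(1 - x).
u(x) = 3·x^2·(3/2 − x) vanishes at x = 0 and x = 3/2, so u ∈ H^1_0(0, 3/2). Differentiate via the product rule and integrate the resulting polynomials term by term.
  ∫_0^3/2 u² dx = ∫_0^3/2 (9*x^6 - 27*x^5 + 81*x^4/4) dx. Term by term:
    ∫_0^3/2 9*x^6 dx = 19683/896;  ∫_0^3/2 -27*x^5 dx = -6561/128;  ∫_0^3/2 81*x^4/4 dx = 19683/640.
  Sum: 19683/896 − 6561/128 + 19683/640 = 6561/4480.
  ∫_0^3/2 (u')² dx = ∫_0^3/2 (81*x^4 - 162*x^3 + 81*x^2) dx. Term by term:
    ∫_0^3/2 81*x^4 dx = 19683/160;  ∫_0^3/2 -162*x^3 dx = -6561/32;  ∫_0^3/2 81*x^2 dx = 729/8.
  Sum: 19683/160 − 6561/32 + 729/8 = 729/80.
∫_0^3/2 u² dx = 6561/4480, so ||u||_L² = 81*sqrt(70)/560.
∫_0^3/2 (u')² dx = 729/80, so ||u'||_L² = 27*sqrt(5)/20.
Ratio ||u||_L² / ||u'||_L² = 3*sqrt(14)/28.
Sharp Poincaré constant on H^1_0(0, 3/2) is C_P = L/π = 3/(2*π), achieved by sin(2*π/3·x).
A polynomial bump cannot attain the sharp Poincaré constant (only the first sine eigenfunction does), so the ratio is strictly less than C_P, consistent with ||u||_L² ≤ C_P ||u'||_L².


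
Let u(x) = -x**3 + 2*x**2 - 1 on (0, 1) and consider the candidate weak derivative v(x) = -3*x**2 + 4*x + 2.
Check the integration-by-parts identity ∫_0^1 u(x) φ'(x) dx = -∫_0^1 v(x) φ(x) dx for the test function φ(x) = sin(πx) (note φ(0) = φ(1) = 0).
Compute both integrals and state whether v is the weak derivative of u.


LHS = (-12 - π^2)/π^3, RHS = -5/π - 12/π^3. No, v is not the weak derivative of u.

u(x) = -x**3 + 2*x**2 - 1, classical derivative u'(x) = -3*x**2 + 4*x.
φ(x) = sin(πx), so φ'(x) = π*cos(π*x).
Note φ(0) = φ(1) = 0, so the boundary term u·φ vanishes.
LHS = ∫_0^1 u(x) φ'(x) dx = ∫_0^1 (-π*x^3*cos(π*x) + 2*π*x^2*cos(π*x) - π*cos(π*x)) dx. Term by term:
  ∫_0^1 -π*cos(π*x) dx = 0;  ∫_0^1 -π*x^3*cos(π*x) dx = -12/π^3 + 3/π;  ∫_0^1 2*π*x^2*cos(π*x) dx = -4/π.
Sum: 0 + -12/π^3 + 3/π − 4/π = (-12 - π^2)/π^3.
So LHS = (-12 - π^2)/π^3.
∫_0^1 v(x) φ(x) dx = ∫_0^1 (-3*x^2*sin(π*x) + 4*x*sin(π*x) + 2*sin(π*x)) dx. Term by term:
  ∫_0^1 2*sin(π*x) dx = 4/π;  ∫_0^1 -3*x^2*sin(π*x) dx = -3/π + 12/π^3;  ∫_0^1 4*x*sin(π*x) dx = 4/π.
Sum: 4/π + -3/π + 12/π^3 + 4/π = 12/π^3 + 5/π.
So RHS = -∫_0^1 v(x) φ(x) dx = -5/π - 12/π^3.
LHS − RHS = 4/π ≠ 0, so the identity fails.
(For a valid weak derivative the identity must hold for EVERY test function, in particular this one. The failure shows v is NOT the weak derivative of u.)
Correct weak derivative would be u'(x) = -3*x**2 + 4*x.


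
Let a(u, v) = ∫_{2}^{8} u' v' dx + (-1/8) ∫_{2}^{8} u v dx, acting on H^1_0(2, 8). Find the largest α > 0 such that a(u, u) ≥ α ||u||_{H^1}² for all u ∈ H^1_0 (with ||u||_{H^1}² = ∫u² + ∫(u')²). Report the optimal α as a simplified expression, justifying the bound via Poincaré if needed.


α = (-9/2 + π^2)/(π^2 + 36)

Coercivity of a(·,·) on H^1_0(2, 8) means a(u, u) ≥ α ||u||_{H^1}² for every u ∈ H^1_0.
The interval has length L = 6, and Poincaré/coercivity depend only on L. Here a(u, u) = ∫(u')² + (-1/8)·∫u².
Here c = -1/8 < 0 with |c| < (π/L)² = π^2/36, so coercivity still holds. The condition a(u,u) ≥ α||u||_{H^1}² reads (1−α)∫(u')² ≥ (α−c)∫u². Any admissible α is ≤ 1 (rapidly oscillating u have ∫u²/∫(u')² → 0), and α = 1 would force 0 ≥ (1−c)∫u², impossible since c < 1; so 1−α > 0. By the sharp Poincaré inequality on H^1_0 of an interval of length L, ∫(u')² ≥ (π/L)²∫u² with equality for the first sine mode sin(π(x−x₀)/L) (x₀ the left endpoint), so the inequality holds for all u iff (1−α)(π/L)² ≥ α − c, i.e. α ≤ ((π/L)² + c)/((π/L)² + 1) = (1 + c(L/π)²)/(1 + (L/π)²). (Direct route, valid since c ≤ 0: Poincaré gives c∫u² ≥ c(L/π)²∫(u')², so a(u,u) ≥ (1 + c(L/π)²)∫(u')², while ||u||_{H^1}² ≤ (1 + (L/π)²)∫(u')²; dividing yields the same α.) With (π/L)² = π^2/36 and c = -1/8, the largest admissible constant is α = ((π/L)² + c)/((π/L)² + 1).
Simplifying, α = (-9/2 + π^2)/(π^2 + 36).


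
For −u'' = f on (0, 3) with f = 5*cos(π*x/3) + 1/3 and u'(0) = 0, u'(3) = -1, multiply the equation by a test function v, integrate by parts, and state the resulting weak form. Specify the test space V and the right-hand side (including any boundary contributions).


V = H^1(0, 3) (v unrestricted at boundary; u is determined up to an additive constant); weak form: ∫_0^3 u'v' dx = ∫_0^3 (5*cos(π*x/3) + 1/3) v dx − v(3) for all v ∈ V.

Multiply both sides by a test function v and integrate from 0 to 3:
  ∫_0^3 −u''(x) v(x) dx = ∫_0^3 f(x) v(x) dx.
Integrate the LHS by parts once:
  ∫_0^3 −u'' v dx = −[u'(x) v(x)]_0^3 + ∫_0^3 u'(x) v'(x) dx.
Thus ∫_0^3 u'(x) v'(x) dx = ∫_0^3 f(x) v(x) dx + [u'(x) v(x)]_0^3.
Choose V so that boundary terms are either known or forced to vanish.
u has inhomogeneous Neumann u'(0) = 0, u'(3) = -1. [u' v]_0^3 = (-1)·v(3) − (0)·v(0) = − v(3). Take V = H^1(0, 3); boundary term becomes part of RHS.
Weak formulation: find u (satisfying any essential BC) such that ∫_0^3 u'(x) v'(x) dx = ∫_0^3 f v dx − v(3) for all v ∈ V (Neumann data are natural BCs: they enter the RHS as boundary terms).
Substituting f(x) = 5*cos(π*x/3) + 1/3, the right-hand side is ∫_0^3 (5*cos(π*x/3) + 1/3) v dx − v(3).
Compatibility check (pure Neumann): taking v ≡ 1 ∈ V gives 0 = ∫_0^3 f dx + (-1) − (0), i.e. ∫_0^3 f dx must equal u'(0) − u'(3) = 1. Indeed ∫_0^3 (5*cos(π*x/3) + 1/3) dx = 1, so the data are compatible. The solution is then unique only up to an additive constant (fix it e.g. by requiring ∫_0^3 u dx = 0).


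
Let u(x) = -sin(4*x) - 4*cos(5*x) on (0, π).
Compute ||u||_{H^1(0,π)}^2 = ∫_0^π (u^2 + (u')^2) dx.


||u||_{H^1(0,π)}^2 = -1664/9 + 433*π/2

u'(x) = 20*sin(5*x) - 4*cos(4*x).
Expand u² and (u')² and integrate term by term on (0, π), using: for integers n ≥ 1, ∫_0^π sin²(nx) dx = ∫_0^π cos²(nx) dx = π/2; for n ≠ n', ∫_0^π sin(nx)sin(n'x) dx = ∫_0^π cos(nx)cos(n'x) dx = 0; and by product-to-sum, ∫_0^π sin(nx)cos(n'x) dx = ½∫_0^π [sin((n+n')x) + sin((n−n')x)] dx, which is 0 when n+n' is even and 2n/(n²−n'²) when n+n' is odd (it need not vanish on (0, π)).
  u² squared terms: (-1)²·∫sin(4x)² dx = 1·π/2 = π/2;  (-4)²·∫cos(5x)² dx = 16·π/2 = 8*π.
  u² cross terms: 2·(-1)·(-4)·∫sin(4x)·cos(5x) dx = 8·(-8/9) = -64/9.
  So ∫_0^π u² dx = π/2 + 8*π − 64/9 = -64/9 + 17*π/2.
  (u')² squared terms: (-4)²·∫cos(4x)² dx = 16·π/2 = 8*π;  (20)²·∫sin(5x)² dx = 400·π/2 = 200*π.
  (u')² cross terms: 2·(-4)·(20)·∫cos(4x)·sin(5x) dx = -160·(10/9) = -1600/9.
  So ∫_0^π (u')² dx = 8*π + 200*π − 1600/9 = -1600/9 + 208*π.
||u||_{H^1}^2 = (-64/9 + 17*π/2) + (-1600/9 + 208*π) = -1664/9 + 433*π/2.


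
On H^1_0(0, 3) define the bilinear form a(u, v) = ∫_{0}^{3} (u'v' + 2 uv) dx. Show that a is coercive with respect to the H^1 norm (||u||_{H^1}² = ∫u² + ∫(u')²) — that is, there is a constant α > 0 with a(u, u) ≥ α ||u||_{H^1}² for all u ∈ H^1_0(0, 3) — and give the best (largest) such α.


α = 1

Coercivity of a(·,·) on H^1_0(0, 3) means a(u, u) ≥ α ||u||_{H^1}² for every u ∈ H^1_0.
The interval has length L = 3, and Poincaré/coercivity depend only on L. Here a(u, u) = ∫(u')² + (2)·∫u².
Here c = 2 ≥ 1, so a(u,u) = ∫(u')² + c∫u² ≥ ∫(u')² + ∫u² = ||u||_{H^1}², i.e. α = 1 works. No larger α is possible: a(u,u) ≥ α||u||_{H^1}² means (1−α)∫(u')² ≥ (α−c)∫u², and for the modes u_n = sin(nπ(x−x₀)/L) (x₀ the left endpoint) one has ∫u_n²/∫(u_n')² = (L/(nπ))² → 0, so a(u_n,u_n)/||u_n||_{H^1}² → 1. Hence the optimal constant is α = 1.
Therefore α = 1.


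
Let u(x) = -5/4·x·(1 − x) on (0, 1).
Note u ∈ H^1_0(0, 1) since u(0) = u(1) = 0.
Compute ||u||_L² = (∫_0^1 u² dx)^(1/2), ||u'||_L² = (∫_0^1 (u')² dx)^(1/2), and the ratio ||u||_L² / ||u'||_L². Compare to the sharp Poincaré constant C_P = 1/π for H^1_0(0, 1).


||u||_L² / ||u'||_L² = sqrt(10)/10 < C_P = 1/π.

u(x) = -5/4·x·(1 − x), so u'(x) = 5*x/2 - 5/4.
u(x) = -5/4·x·(1 − x) vanishes at x = 0 and x = 1, so u ∈ H^1_0(0, 1). Differentiate via the product rule and integrate the resulting polynomials term by term.
  ∫_0^1 u² dx = ∫_0^1 (25*x^4/16 - 25*x^3/8 + 25*x^2/16) dx. Term by term:
    ∫_0^1 25*x^4/16 dx = 5/16;  ∫_0^1 -25*x^3/8 dx = -25/32;  ∫_0^1 25*x^2/16 dx = 25/48.
  Sum: 5/16 − 25/32 + 25/48 = 5/96.
  ∫_0^1 (u')² dx = ∫_0^1 (25*x^2/4 - 25*x/4 + 25/16) dx. Term by term:
    ∫_0^1 25*x^2/4 dx = 25/12;  ∫_0^1 -25*x/4 dx = -25/8;  ∫_0^1 25/16 dx = 25/16.
  Sum: 25/12 − 25/8 + 25/16 = 25/48.
∫_0^1 u² dx = 5/96, so ||u||_L² = sqrt(30)/24.
∫_0^1 (u')² dx = 25/48, so ||u'||_L² = 5*sqrt(3)/12.
Ratio ||u||_L² / ||u'||_L² = sqrt(10)/10.
Sharp Poincaré constant on H^1_0(0, 1) is C_P = L/π = 1/π, achieved by sin(π·x).
A polynomial bump cannot attain the sharp Poincaré constant (only the first sine eigenfunction does), so the ratio is strictly less than C_P, consistent with ||u||_L² ≤ C_P ||u'||_L².


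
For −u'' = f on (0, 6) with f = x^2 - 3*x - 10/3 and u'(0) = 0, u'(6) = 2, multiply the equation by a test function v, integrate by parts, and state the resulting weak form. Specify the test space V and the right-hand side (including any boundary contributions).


V = H^1(0, 6) (v unrestricted at boundary; u is determined up to an additive constant); weak form: ∫_0^6 u'v' dx = ∫_0^6 (x^2 - 3*x - 10/3) v dx + 2·v(6) for all v ∈ V.

Multiply both sides by a test function v and integrate from 0 to 6:
  ∫_0^6 −u''(x) v(x) dx = ∫_0^6 f(x) v(x) dx.
Integrate the LHS by parts once:
  ∫_0^6 −u'' v dx = −[u'(x) v(x)]_0^6 + ∫_0^6 u'(x) v'(x) dx.
Thus ∫_0^6 u'(x) v'(x) dx = ∫_0^6 f(x) v(x) dx + [u'(x) v(x)]_0^6.
Choose V so that boundary terms are either known or forced to vanish.
u has inhomogeneous Neumann u'(0) = 0, u'(6) = 2. [u' v]_0^6 = (2)·v(6) − (0)·v(0) = 2·v(6). Take V = H^1(0, 6); boundary term becomes part of RHS.
Weak formulation: find u (satisfying any essential BC) such that ∫_0^6 u'(x) v'(x) dx = ∫_0^6 f v dx + 2·v(6) for all v ∈ V (Neumann data are natural BCs: they enter the RHS as boundary terms).
Substituting f(x) = x^2 - 3*x - 10/3, the right-hand side is ∫_0^6 (x^2 - 3*x - 10/3) v dx + 2·v(6).
Compatibility check (pure Neumann): taking v ≡ 1 ∈ V gives 0 = ∫_0^6 f dx + (2) − (0), i.e. ∫_0^6 f dx must equal u'(0) − u'(6) = -2. Indeed ∫_0^6 (x^2 - 3*x - 10/3) dx = -2, so the data are compatible. The solution is then unique only up to an additive constant (fix it e.g. by requiring ∫_0^6 u dx = 0).
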